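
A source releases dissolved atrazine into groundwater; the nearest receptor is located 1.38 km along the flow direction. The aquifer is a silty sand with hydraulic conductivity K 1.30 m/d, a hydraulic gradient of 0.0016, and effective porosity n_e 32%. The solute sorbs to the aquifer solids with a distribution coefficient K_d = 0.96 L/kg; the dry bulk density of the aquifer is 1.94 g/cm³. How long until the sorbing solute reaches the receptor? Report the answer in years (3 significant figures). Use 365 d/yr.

3970 years

Specific discharge q = 1.30 × 0.0016 = 0.002080 m/d
v_s = q/n_e = 0.002080/0.32 = 0.006500 m/d
Retardation R = 1 + ρ_b·K_d/n = 1 + 1.94×0.96/0.32 = 6.820
Contaminant velocity v_c = v/R = 0.006500/6.820 = 9.531e-4 m/d
L = 1.38 km = 1380 m
t = L/v_c = 1380/9.531e-4 = 1.448e6 d
   = 1.448e6/365 = 3970 yr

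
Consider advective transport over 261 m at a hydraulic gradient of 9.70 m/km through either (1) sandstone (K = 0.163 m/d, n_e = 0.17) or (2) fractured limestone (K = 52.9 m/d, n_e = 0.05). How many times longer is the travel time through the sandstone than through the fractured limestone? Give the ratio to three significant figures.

Unit 1 (sandstone): v = 0.163×0.0097/0.17 = 0.009301 m/d, t = 261/0.009301 = 28060 d
Unit 2 (fractured limestone): v = 52.9×0.0097/0.05 = 10.26 m/d, t = 261/10.26 = 25.43 d
t(sandstone) / t(fractured limestone) = 28060/25.43 = 1100

1100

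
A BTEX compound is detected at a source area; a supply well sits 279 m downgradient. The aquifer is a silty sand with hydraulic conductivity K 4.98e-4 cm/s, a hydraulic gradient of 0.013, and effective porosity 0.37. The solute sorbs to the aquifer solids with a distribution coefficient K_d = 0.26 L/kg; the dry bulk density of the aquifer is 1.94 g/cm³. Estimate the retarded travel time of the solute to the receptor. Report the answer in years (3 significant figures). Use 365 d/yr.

119 years

K = 4.98e-4 cm/s × 864 = 0.4303 m/d
q = Ki = 0.4303 × 0.013 = 0.005594 m/d
Seepage velocity v = q / n = 0.005594 / 0.37 = 0.01512 m/d
Retardation R = 1 + ρ_b·K_d/n = 1 + 1.94×0.26/0.37 = 2.363
Contaminant velocity v_c = v/R = 0.01512/2.363 = 0.006397 m/d
t = L/v_c = 279/0.006397 = 43610 d
   = 43610/365 = 119 yr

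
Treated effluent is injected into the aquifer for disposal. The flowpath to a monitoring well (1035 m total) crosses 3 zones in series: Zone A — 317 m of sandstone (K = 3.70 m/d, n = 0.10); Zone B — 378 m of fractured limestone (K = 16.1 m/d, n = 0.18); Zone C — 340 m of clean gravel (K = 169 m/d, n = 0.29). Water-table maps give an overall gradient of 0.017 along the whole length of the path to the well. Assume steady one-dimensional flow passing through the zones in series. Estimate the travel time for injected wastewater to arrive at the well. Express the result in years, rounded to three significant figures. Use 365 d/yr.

For zones in series the flux q is common to all zones; the equivalent conductivity is the harmonic (thickness-weighted) mean, K_eq = L_total / Σ(L_j/K_j).
Σ(L/K) = 317/3.70 + 378/16.1 + 340/169 = 85.68 + 23.48 + 2.012 = 111.2 d
K_eq = L_total / Σ(L/K) = 1035 / 111.2 = 9.310 m/d
q = K_eq · i = 9.310 × 0.017 = 0.1583 m/d (same in every zone)
Zone A: v = q/n = 0.1583/0.10 = 1.583 m/d → t_A = 317/1.583 = 200.3 d
Zone B: v = q/n = 0.1583/0.18 = 0.8793 m/d → t_B = 378/0.8793 = 429.9 d
Zone C: v = q/n = 0.1583/0.29 = 0.5458 m/d → t_C = 340/0.5458 = 623.0 d
Total t = 200.3 + 429.9 + 623.0 = 1253 d
   = 1253 / 365 = 3.43 yr

3.43 years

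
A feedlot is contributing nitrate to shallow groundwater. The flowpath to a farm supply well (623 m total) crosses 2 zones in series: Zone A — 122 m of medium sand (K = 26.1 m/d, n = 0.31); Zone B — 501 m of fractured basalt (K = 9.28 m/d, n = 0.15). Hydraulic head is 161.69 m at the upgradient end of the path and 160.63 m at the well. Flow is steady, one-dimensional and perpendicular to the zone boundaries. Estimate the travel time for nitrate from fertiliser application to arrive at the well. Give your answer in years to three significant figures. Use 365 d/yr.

Total head drop ΔH = 161.69 − 160.63 = 1.06 m
Steady 1-D flow in series ⇒ the Darcy flux q is identical in every zone and the zone head losses add (resistances L/K in series).
Σ(L/K) = 122/26.1 + 501/9.28 = 4.674 + 53.99 = 58.66 d
q = ΔH / Σ(L/K) = 1.06 / 58.66 = 0.01807 m/d (same in every zone)
Zone A: v = q/n = 0.01807/0.31 = 0.05829 m/d → t_A = 122/0.05829 = 2093 d
Zone B: v = q/n = 0.01807/0.15 = 0.1205 m/d → t_B = 501/0.1205 = 4159 d
Total t = 2093 + 4159 = 6252 d
   = 6252 / 365 = 17.1 yr

17.1 years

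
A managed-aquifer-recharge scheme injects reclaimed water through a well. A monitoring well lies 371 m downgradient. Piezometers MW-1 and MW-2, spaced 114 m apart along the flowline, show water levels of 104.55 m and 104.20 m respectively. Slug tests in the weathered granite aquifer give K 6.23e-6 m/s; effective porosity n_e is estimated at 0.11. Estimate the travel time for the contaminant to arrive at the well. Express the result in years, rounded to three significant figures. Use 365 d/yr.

67.7 years

Hydraulic gradient i = (104.55 − 104.20) / 114 = 0.35 / 114 = 0.003070
K = 6.23e-6 m/s × 86400 s/d = 0.5383 m/d
Specific discharge q = 0.5383 × 0.003070 = 0.001653 m/d
Average linear velocity = 0.001653 / 0.11 = 0.01502 m/d
t = L / v = 371 / 0.01502 = 24690 d
   = 24690 / 365 = 67.7 yr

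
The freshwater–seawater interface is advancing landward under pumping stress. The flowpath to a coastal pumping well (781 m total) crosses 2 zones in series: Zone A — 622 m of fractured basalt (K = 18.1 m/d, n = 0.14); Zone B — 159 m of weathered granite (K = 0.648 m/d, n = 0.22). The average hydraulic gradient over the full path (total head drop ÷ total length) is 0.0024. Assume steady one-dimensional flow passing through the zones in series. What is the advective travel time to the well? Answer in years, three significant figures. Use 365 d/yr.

Continuity: the same q passes through each zone, so ΔH = q·Σ(L_j/K_j) — the zones act as resistances in series.
Σ(L/K) = 622/18.1 + 159/0.648 = 34.36 + 245.4 = 279.7 d
K_eq = L_total / Σ(L/K) = 781 / 279.7 = 2.792 m/d
q = K_eq · i = 2.792 × 0.0024 = 0.006701 m/d (same in every zone)
Zone A: v = q/n = 0.006701/0.14 = 0.04786 m/d → t_A = 622/0.04786 = 13000 d
Zone B: v = q/n = 0.006701/0.22 = 0.03046 m/d → t_B = 159/0.03046 = 5220 d
Total t = 13000 + 5220 = 18220 d
   = 18220 / 365 = 49.9 yr

49.9 years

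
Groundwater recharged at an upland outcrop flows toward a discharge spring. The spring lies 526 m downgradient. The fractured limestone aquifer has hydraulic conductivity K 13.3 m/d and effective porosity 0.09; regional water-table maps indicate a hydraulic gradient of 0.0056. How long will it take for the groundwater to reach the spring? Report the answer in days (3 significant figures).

636 days

Specific discharge q = 13.3 × 0.0056 = 0.07448 m/d
Seepage velocity v = q / n = 0.07448 / 0.09 = 0.8276 m/d
t = L / v = 526 / 0.8276 = 635.6 d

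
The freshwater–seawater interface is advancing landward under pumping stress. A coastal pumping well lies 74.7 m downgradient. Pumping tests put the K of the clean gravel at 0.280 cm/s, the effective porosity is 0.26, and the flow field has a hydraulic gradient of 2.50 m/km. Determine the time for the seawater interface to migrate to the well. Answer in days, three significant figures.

K = 0.280 cm/s × 864 = 241.9 m/d
q = Ki = 241.9 × 0.0025 = 0.6048 m/d
Average linear velocity = 0.6048 / 0.26 = 2.326 m/d
t = L / v = 74.7 / 2.326 = 32.11 d

32.1 days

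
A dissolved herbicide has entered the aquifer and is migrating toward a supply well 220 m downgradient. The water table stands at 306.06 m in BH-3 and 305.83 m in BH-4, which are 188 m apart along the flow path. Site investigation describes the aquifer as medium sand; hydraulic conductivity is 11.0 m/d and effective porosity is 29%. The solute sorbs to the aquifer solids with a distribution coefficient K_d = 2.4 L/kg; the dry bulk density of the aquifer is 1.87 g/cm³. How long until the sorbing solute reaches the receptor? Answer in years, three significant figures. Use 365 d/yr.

Hydraulic gradient i = (306.06 − 305.83) / 188 = 0.23 / 188 = 0.001223
Darcy flux q = K·i = 11.0 × 0.001223 = 0.01346 m/d
Average linear velocity = 0.01346 / 0.29 = 0.04640 m/d
Retardation R = 1 + ρ_b·K_d/n = 1 + 1.87×2.4/0.29 = 16.48
Contaminant velocity v_c = v/R = 0.04640/16.48 = 0.002817 m/d
t = L/v_c = 220/0.002817 = 78110 d
   = 78110/365 = 214 yr

214 years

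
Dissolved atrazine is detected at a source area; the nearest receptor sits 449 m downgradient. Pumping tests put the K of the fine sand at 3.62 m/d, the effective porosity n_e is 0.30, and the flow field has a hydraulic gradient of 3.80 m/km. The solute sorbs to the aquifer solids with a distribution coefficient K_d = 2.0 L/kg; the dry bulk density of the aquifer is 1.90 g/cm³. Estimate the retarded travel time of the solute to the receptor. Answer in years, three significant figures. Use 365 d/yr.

q = Ki = 3.62 × 0.0038 = 0.01376 m/d
v = Ki/n = 3.62·0.0038/0.30 = 0.04585 m/d
Retardation R = 1 + ρ_b·K_d/n = 1 + 1.90×2.0/0.30 = 13.67
Contaminant velocity v_c = v/R = 0.04585/13.67 = 0.003355 m/d
t = L/v_c = 449/0.003355 = 133800 d
   = 133800/365 = 367 yr

367 years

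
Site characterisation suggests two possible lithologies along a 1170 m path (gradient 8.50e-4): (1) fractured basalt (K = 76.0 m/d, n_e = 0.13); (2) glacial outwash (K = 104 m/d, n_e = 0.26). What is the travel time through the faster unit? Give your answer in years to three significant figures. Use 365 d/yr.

Unit 1 (fractured basalt): v = 76.0×8.5e-4/0.13 = 0.4969 m/d, t = 1170/0.4969 = 2354 d
Unit 2 (glacial outwash): v = 104×8.5e-4/0.26 = 0.3400 m/d, t = 1170/0.3400 = 3441 d
Faster: 2354 d / 365 = 6.45 yr

6.45 years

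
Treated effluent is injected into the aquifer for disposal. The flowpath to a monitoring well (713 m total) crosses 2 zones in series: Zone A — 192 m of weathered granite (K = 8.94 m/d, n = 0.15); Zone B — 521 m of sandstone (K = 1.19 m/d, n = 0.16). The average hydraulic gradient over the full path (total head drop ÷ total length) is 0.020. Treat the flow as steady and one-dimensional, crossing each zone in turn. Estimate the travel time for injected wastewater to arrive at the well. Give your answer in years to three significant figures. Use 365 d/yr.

Continuity: the same q passes through each zone, so ΔH = q·Σ(L_j/K_j) — the zones act as resistances in series.
Σ(L/K) = 192/8.94 + 521/1.19 = 21.48 + 437.8 = 459.3 d
K_eq = L_total / Σ(L/K) = 713 / 459.3 = 1.552 m/d
q = K_eq · i = 1.552 × 0.020 = 0.03105 m/d (same in every zone)
Zone A: v = q/n = 0.03105/0.15 = 0.2070 m/d → t_A = 192/0.2070 = 927.6 d
Zone B: v = q/n = 0.03105/0.16 = 0.1940 m/d → t_B = 521/0.1940 = 2685 d
Total t = 927.6 + 2685 = 3612 d
   = 3612 / 365 = 9.90 yr

9.90 years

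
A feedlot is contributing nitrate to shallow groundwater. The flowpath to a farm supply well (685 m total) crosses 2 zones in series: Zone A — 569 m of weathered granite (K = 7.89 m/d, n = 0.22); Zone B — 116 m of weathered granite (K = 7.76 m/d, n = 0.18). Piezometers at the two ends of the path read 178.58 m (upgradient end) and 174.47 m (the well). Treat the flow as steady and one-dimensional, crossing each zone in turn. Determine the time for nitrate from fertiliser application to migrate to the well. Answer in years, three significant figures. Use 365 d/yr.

8.48 years

Total head drop ΔH = 178.58 − 174.47 = 4.11 m
Continuity: the same q passes through each zone, so ΔH = q·Σ(L_j/K_j) — the zones act as resistances in series.
Σ(L/K) = 569/7.89 + 116/7.76 = 72.12 + 14.95 = 87.07 d
q = ΔH / Σ(L/K) = 4.11 / 87.07 = 0.04721 m/d (same in every zone)
Zone A: v = q/n = 0.04721/0.22 = 0.2146 m/d → t_A = 569/0.2146 = 2652 d
Zone B: v = q/n = 0.04721/0.18 = 0.2623 m/d → t_B = 116/0.2623 = 442.3 d
Total t = 2652 + 442.3 = 3094 d
   = 3094 / 365 = 8.48 yr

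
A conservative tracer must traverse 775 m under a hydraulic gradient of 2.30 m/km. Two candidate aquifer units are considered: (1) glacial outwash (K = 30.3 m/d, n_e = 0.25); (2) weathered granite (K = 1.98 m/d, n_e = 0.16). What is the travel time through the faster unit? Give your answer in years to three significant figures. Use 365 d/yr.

Unit 1 (glacial outwash): v = 30.3×0.0023/0.25 = 0.2788 m/d, t = 775/0.2788 = 2780 d
Unit 2 (weathered granite): v = 1.98×0.0023/0.16 = 0.02846 m/d, t = 775/0.02846 = 27230 d
Faster: 2780 d / 365 = 7.62 yr

7.62 years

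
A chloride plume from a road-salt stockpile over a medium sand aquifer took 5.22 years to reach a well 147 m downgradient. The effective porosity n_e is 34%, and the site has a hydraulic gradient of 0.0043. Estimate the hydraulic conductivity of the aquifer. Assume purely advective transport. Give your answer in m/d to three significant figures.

6.10 m/d

t = 5.22 years = 1905 d
v = L / t = 147 / 1905 = 0.07715 m/d
K = v · n / i = 0.07715 × 0.34 / 0.0043 = 6.10 m/d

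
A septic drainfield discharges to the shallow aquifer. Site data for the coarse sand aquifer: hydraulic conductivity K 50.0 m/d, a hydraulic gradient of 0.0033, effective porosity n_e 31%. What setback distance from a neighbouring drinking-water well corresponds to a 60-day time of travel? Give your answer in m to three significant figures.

Darcy flux q = K·i = 50.0 × 0.0033 = 0.1650 m/d
v = Ki/n = 50.0·0.0033/0.31 = 0.5323 m/d
L = v × T = 0.5323 × 60 = 31.94 m

31.9 m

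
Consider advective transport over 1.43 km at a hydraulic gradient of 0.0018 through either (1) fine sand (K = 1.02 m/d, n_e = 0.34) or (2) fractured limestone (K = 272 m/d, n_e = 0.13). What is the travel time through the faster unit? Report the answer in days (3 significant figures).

380 days

Unit 1 (fine sand): v = 1.02×0.0018/0.34 = 0.005400 m/d, t = 1430/0.005400 = 264800 d
Unit 2 (fractured limestone): v = 272×0.0018/0.13 = 3.766 m/d, t = 1430/3.766 = 379.7 d
Faster unit: t = 380 d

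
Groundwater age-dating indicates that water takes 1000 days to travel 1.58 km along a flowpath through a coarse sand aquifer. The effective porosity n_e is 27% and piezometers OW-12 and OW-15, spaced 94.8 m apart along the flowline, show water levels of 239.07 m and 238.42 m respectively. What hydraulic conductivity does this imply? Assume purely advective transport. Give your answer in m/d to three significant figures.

Hydraulic gradient i = (239.07 − 238.42) / 94.8 = 0.65 / 94.8 = 0.006857
L = 1.58 km = 1580 m
v = L / t = 1580 / 1000 = 1.580 m/d
K = v · n / i = 1.580 × 0.27 / 0.006857 = 62.2 m/d

62.2 m/d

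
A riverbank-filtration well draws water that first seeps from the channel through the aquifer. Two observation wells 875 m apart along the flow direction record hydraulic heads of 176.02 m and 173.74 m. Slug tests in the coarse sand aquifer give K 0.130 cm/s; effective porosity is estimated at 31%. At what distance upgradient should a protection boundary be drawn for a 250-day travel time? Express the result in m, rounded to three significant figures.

Hydraulic gradient i = (176.02 − 173.74) / 875 = 2.28 / 875 = 0.002606
K = 0.130 cm/s × 864 = 112.3 m/d
Specific discharge q = 112.3 × 0.002606 = 0.2927 m/d
Average linear velocity = 0.2927 / 0.31 = 0.9441 m/d
L = v × T = 0.9441 × 250 = 236.0 m

236 m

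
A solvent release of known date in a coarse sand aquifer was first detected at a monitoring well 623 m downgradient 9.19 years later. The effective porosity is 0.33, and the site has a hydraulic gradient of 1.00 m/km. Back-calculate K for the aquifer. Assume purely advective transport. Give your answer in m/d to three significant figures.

61.3 m/d

t = 9.19 years = 3354 d
v = L / t = 623 / 3354 = 0.1857 m/d
K = v · n / i = 0.1857 × 0.33 / 0.0010 = 61.3 m/d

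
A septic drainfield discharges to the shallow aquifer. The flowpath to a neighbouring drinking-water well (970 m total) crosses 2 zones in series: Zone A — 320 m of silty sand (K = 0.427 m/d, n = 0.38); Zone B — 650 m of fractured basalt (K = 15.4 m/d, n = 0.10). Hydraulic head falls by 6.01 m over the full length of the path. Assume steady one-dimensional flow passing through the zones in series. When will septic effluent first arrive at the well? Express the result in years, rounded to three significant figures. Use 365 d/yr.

Continuity: the same q passes through each zone, so ΔH = q·Σ(L_j/K_j) — the zones act as resistances in series.
Σ(L/K) = 320/0.427 + 650/15.4 = 749.4 + 42.21 = 791.6 d
q = ΔH / Σ(L/K) = 6.01 / 791.6 = 0.007592 m/d (same in every zone)
Zone A: v = q/n = 0.007592/0.38 = 0.01998 m/d → t_A = 320/0.01998 = 16020 d
Zone B: v = q/n = 0.007592/0.10 = 0.07592 m/d → t_B = 650/0.07592 = 8562 d
Total t = 16020 + 8562 = 24580 d
   = 24580 / 365 = 67.3 yr

67.3 years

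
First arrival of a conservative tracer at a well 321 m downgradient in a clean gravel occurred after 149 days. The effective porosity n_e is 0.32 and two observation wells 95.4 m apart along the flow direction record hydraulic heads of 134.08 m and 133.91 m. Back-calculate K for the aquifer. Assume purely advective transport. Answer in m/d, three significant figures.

Hydraulic gradient i = (134.08 − 133.91) / 95.4 = 0.17 / 95.4 = 0.001782
v = L / t = 321 / 149 = 2.154 m/d
K = v · n / i = 2.154 × 0.32 / 0.001782 = 387 m/d

387 m/d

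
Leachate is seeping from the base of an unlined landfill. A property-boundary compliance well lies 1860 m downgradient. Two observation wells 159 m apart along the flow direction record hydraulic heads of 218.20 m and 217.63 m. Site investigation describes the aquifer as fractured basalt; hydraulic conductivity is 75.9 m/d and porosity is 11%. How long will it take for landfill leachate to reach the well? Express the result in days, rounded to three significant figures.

Hydraulic gradient i = (218.20 − 217.63) / 159 = 0.57 / 159 = 0.003585
Specific discharge q = 75.9 × 0.003585 = 0.2721 m/d
Seepage velocity v = q / n = 0.2721 / 0.11 = 2.474 m/d
t = L / v = 1860 / 2.474 = 751.9 d

752 days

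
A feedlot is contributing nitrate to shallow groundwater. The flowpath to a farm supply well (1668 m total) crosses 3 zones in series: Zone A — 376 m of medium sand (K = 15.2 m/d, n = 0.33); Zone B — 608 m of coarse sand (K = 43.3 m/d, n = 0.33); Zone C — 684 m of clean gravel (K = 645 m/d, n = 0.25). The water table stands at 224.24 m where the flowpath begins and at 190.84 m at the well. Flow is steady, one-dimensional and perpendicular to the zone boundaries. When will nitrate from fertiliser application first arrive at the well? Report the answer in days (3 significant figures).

591 days

Total head drop ΔH = 224.24 − 190.84 = 33.40 m
Continuity: the same q passes through each zone, so ΔH = q·Σ(L_j/K_j) — the zones act as resistances in series.
Σ(L/K) = 376/15.2 + 608/43.3 + 684/645 = 24.74 + 14.04 + 1.060 = 39.84 d
q = ΔH / Σ(L/K) = 33.40 / 39.84 = 0.8384 m/d (same in every zone)
Zone A: v = q/n = 0.8384/0.33 = 2.541 m/d → t_A = 376/2.541 = 148.0 d
Zone B: v = q/n = 0.8384/0.33 = 2.541 m/d → t_B = 608/2.541 = 239.3 d
Zone C: v = q/n = 0.8384/0.25 = 3.354 m/d → t_C = 684/3.354 = 204.0 d
Total t = 148.0 + 239.3 + 204.0 = 591.3 d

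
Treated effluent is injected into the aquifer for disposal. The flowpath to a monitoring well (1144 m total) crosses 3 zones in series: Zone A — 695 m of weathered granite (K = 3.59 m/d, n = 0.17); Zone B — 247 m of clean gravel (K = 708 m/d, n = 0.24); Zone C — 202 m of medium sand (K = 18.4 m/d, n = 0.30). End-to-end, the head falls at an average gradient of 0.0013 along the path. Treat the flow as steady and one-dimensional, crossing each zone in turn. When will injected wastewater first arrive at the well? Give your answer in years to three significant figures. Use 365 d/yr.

89.9 years

For zones in series the flux q is common to all zones; the equivalent conductivity is the harmonic (thickness-weighted) mean, K_eq = L_total / Σ(L_j/K_j).
Σ(L/K) = 695/3.59 + 247/708 + 202/18.4 = 193.6 + 0.3489 + 10.98 = 204.9 d
K_eq = L_total / Σ(L/K) = 1144 / 204.9 = 5.583 m/d
q = K_eq · i = 5.583 × 0.0013 = 0.007257 m/d (same in every zone)
Zone A: v = q/n = 0.007257/0.17 = 0.04269 m/d → t_A = 695/0.04269 = 16280 d
Zone B: v = q/n = 0.007257/0.24 = 0.03024 m/d → t_B = 247/0.03024 = 8168 d
Zone C: v = q/n = 0.007257/0.30 = 0.02419 m/d → t_C = 202/0.02419 = 8350 d
Total t = 16280 + 8168 + 8350 = 32800 d
   = 32800 / 365 = 89.9 yr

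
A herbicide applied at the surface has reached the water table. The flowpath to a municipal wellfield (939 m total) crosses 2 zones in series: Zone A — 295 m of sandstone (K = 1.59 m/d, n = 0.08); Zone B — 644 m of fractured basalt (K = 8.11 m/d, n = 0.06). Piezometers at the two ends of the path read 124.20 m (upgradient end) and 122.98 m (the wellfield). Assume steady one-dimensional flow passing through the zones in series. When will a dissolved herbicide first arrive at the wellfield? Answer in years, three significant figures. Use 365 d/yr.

Total head drop ΔH = 124.20 − 122.98 = 1.22 m
Continuity: the same q passes through each zone, so ΔH = q·Σ(L_j/K_j) — the zones act as resistances in series.
Σ(L/K) = 295/1.59 + 644/8.11 = 185.5 + 79.41 = 264.9 d
q = ΔH / Σ(L/K) = 1.22 / 264.9 = 0.004605 m/d (same in every zone)
Zone A: v = q/n = 0.004605/0.08 = 0.05756 m/d → t_A = 295/0.05756 = 5125 d
Zone B: v = q/n = 0.004605/0.06 = 0.07675 m/d → t_B = 644/0.07675 = 8391 d
Total t = 5125 + 8391 = 13520 d
   = 13520 / 365 = 37.0 yr

37.0 years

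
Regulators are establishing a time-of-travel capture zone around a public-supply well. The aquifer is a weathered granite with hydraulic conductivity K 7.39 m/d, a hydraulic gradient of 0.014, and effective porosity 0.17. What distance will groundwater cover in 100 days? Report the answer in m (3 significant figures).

Darcy flux q = K·i = 7.39 × 0.014 = 0.1035 m/d
v = Ki/n = 7.39·0.014/0.17 = 0.6086 m/d
L = v × T = 0.6086 × 100 = 60.86 m

60.9 m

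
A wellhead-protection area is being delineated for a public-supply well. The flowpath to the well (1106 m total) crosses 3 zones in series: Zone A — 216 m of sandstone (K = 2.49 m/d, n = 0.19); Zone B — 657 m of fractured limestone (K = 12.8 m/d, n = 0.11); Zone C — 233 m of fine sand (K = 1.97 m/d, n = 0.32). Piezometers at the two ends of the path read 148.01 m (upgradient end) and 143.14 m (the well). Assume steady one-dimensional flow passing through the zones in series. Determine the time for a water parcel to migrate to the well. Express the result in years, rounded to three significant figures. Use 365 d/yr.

Total head drop ΔH = 148.01 − 143.14 = 4.87 m
Continuity: the same q passes through each zone, so ΔH = q·Σ(L_j/K_j) — the zones act as resistances in series.
Σ(L/K) = 216/2.49 + 657/12.8 + 233/1.97 = 86.75 + 51.33 + 118.3 = 256.3 d
q = ΔH / Σ(L/K) = 4.87 / 256.3 = 0.01900 m/d (same in every zone)
Zone A: v = q/n = 0.01900/0.19 = 0.09999 m/d → t_A = 216/0.09999 = 2160 d
Zone B: v = q/n = 0.01900/0.11 = 0.1727 m/d → t_B = 657/0.1727 = 3804 d
Zone C: v = q/n = 0.01900/0.32 = 0.05937 m/d → t_C = 233/0.05937 = 3925 d
Total t = 2160 + 3804 + 3925 = 9889 d
   = 9889 / 365 = 27.1 yr

27.1 years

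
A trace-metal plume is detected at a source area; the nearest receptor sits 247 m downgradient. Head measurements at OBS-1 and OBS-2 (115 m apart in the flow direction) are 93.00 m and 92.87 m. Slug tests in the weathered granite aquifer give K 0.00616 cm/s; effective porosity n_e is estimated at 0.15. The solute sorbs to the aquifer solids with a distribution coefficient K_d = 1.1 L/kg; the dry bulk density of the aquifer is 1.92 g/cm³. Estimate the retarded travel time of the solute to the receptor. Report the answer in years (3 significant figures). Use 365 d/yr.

Hydraulic gradient i = (93.00 − 92.87) / 115 = 0.13 / 115 = 0.001130
K = 0.00616 cm/s × 864 = 5.322 m/d
Specific discharge q = 5.322 × 0.001130 = 0.006016 m/d
Average linear velocity = 0.006016 / 0.15 = 0.04011 m/d
Retardation R = 1 + ρ_b·K_d/n = 1 + 1.92×1.1/0.15 = 15.08
Contaminant velocity v_c = v/R = 0.04011/15.08 = 0.002660 m/d
t = L/v_c = 247/0.002660 = 92860 d
   = 92860/365 = 254 yr

254 years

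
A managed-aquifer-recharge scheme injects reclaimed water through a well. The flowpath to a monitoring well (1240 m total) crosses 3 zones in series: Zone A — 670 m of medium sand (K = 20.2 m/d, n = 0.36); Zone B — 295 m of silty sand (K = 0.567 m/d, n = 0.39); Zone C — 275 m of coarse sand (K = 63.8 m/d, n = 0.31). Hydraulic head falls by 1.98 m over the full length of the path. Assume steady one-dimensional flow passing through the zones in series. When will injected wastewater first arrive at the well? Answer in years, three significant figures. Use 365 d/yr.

341 years

Steady 1-D flow in series ⇒ the Darcy flux q is identical in every zone and the zone head losses add (resistances L/K in series).
Σ(L/K) = 670/20.2 + 295/0.567 + 275/63.8 = 33.17 + 520.3 + 4.310 = 557.8 d
q = ΔH / Σ(L/K) = 1.98 / 557.8 = 0.003550 m/d (same in every zone)
Zone A: v = q/n = 0.003550/0.36 = 0.009861 m/d → t_A = 670/0.009861 = 67950 d
Zone B: v = q/n = 0.003550/0.39 = 0.009102 m/d → t_B = 295/0.009102 = 32410 d
Zone C: v = q/n = 0.003550/0.31 = 0.01145 m/d → t_C = 275/0.01145 = 24010 d
Total t = 67950 + 32410 + 24010 = 124400 d
   = 124400 / 365 = 341 yr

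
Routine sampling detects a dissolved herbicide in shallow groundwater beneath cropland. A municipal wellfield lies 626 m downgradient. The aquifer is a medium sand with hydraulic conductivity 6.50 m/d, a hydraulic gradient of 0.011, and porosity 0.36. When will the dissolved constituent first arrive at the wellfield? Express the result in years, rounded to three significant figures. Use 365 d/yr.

q = Ki = 6.50 × 0.011 = 0.07150 m/d
v_s = q/n_e = 0.07150/0.36 = 0.1986 m/d
t = L / v = 626 / 0.1986 = 3152 d
   = 3152 / 365 = 8.64 yr

8.64 years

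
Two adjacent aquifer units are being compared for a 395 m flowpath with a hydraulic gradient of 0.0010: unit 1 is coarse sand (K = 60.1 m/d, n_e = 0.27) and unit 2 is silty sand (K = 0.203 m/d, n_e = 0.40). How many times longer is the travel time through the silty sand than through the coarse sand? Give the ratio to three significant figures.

439

Unit 1 (coarse sand): v = 60.1×0.0010/0.27 = 0.2226 m/d, t = 395/0.2226 = 1775 d
Unit 2 (silty sand): v = 0.203×0.0010/0.40 = 5.075e-4 m/d, t = 395/5.075e-4 = 778300 d
t(silty sand) / t(coarse sand) = 778300/1775 = 439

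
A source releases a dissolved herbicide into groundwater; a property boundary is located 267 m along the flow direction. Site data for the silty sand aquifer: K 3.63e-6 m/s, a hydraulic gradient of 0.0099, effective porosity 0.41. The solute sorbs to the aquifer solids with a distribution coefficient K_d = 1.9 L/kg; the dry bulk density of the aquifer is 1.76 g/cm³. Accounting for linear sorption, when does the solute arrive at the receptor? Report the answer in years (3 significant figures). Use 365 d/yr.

K = 3.63e-6 m/s × 86400 s/d = 0.3136 m/d
Darcy flux q = K·i = 0.3136 × 0.0099 = 0.003105 m/d
Seepage velocity v = q / n = 0.003105 / 0.41 = 0.007573 m/d
Retardation R = 1 + ρ_b·K_d/n = 1 + 1.76×1.9/0.41 = 9.156
Contaminant velocity v_c = v/R = 0.007573/9.156 = 8.271e-4 m/d
t = L/v_c = 267/8.271e-4 = 322800 d
   = 322800/365 = 884 yr

884 years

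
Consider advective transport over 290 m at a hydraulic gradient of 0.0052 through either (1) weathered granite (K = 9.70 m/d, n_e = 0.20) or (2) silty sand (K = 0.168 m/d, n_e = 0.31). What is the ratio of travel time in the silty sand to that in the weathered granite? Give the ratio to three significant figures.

89.5

Unit 1 (weathered granite): v = 9.70×0.0052/0.20 = 0.2522 m/d, t = 290/0.2522 = 1150 d
Unit 2 (silty sand): v = 0.168×0.0052/0.31 = 0.002818 m/d, t = 290/0.002818 = 102900 d
t(silty sand) / t(weathered granite) = 102900/1150 = 89.5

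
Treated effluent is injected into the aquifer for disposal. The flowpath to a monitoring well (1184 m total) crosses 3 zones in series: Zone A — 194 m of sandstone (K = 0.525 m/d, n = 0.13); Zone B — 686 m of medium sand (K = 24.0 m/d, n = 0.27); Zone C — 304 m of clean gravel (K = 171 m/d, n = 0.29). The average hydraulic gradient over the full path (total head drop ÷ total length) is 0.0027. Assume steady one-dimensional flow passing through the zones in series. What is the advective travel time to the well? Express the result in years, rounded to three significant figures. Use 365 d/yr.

102 years

Steady 1-D flow in series ⇒ the Darcy flux q is identical in every zone and the zone head losses add (resistances L/K in series).
Σ(L/K) = 194/0.525 + 686/24.0 + 304/171 = 369.5 + 28.58 + 1.778 = 399.9 d
K_eq = L_total / Σ(L/K) = 1184 / 399.9 = 2.961 m/d
q = K_eq · i = 2.961 × 0.0027 = 0.007994 m/d (same in every zone)
Zone A: v = q/n = 0.007994/0.13 = 0.06149 m/d → t_A = 194/0.06149 = 3155 d
Zone B: v = q/n = 0.007994/0.27 = 0.02961 m/d → t_B = 686/0.02961 = 23170 d
Zone C: v = q/n = 0.007994/0.29 = 0.02757 m/d → t_C = 304/0.02757 = 11030 d
Total t = 3155 + 23170 + 11030 = 37350 d
   = 37350 / 365 = 102 yr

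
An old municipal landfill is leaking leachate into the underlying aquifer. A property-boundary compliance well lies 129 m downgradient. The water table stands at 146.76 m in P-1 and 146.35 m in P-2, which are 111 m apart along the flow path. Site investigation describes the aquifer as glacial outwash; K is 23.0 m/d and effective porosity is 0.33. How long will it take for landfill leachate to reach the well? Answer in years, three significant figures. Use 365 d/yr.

1.37 years

Hydraulic gradient i = (146.76 − 146.35) / 111 = 0.41 / 111 = 0.003694
Darcy flux q = K·i = 23.0 × 0.003694 = 0.08495 m/d
Seepage velocity v = q / n = 0.08495 / 0.33 = 0.2574 m/d
t = L / v = 129 / 0.2574 = 501.1 d
   = 501.1 / 365 = 1.37 yr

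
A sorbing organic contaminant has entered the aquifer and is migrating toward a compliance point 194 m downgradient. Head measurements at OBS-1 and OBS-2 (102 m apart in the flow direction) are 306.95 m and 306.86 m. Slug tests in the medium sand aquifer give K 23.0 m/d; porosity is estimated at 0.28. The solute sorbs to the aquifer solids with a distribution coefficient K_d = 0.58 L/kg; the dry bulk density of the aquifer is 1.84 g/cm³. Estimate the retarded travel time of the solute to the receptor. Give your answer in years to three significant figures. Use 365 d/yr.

Hydraulic gradient i = (306.95 − 306.86) / 102 = 0.09 / 102 = 8.824e-4
Specific discharge q = 23.0 × 8.824e-4 = 0.02029 m/d
v = Ki/n = 23.0·8.824e-4/0.28 = 0.07248 m/d
Retardation R = 1 + ρ_b·K_d/n = 1 + 1.84×0.58/0.28 = 4.811
Contaminant velocity v_c = v/R = 0.07248/4.811 = 0.01506 m/d
t = L/v_c = 194/0.01506 = 12880 d
   = 12880/365 = 35.3 yr

35.3 years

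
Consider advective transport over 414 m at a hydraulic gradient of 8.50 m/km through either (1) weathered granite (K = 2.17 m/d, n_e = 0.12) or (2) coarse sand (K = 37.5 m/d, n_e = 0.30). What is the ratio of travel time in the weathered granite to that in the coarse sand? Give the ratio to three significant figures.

6.91

Unit 1 (weathered granite): v = 2.17×0.0085/0.12 = 0.1537 m/d, t = 414/0.1537 = 2693 d
Unit 2 (coarse sand): v = 37.5×0.0085/0.30 = 1.063 m/d, t = 414/1.063 = 389.6 d
t(weathered granite) / t(coarse sand) = 2693/389.6 = 6.91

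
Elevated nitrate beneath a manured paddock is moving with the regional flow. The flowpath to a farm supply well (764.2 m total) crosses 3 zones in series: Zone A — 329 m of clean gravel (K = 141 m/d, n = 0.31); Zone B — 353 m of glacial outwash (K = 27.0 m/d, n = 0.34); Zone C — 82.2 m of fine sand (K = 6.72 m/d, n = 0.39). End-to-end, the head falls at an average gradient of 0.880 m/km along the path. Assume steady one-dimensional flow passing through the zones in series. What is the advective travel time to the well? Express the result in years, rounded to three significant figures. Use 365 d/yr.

For zones in series the flux q is common to all zones; the equivalent conductivity is the harmonic (thickness-weighted) mean, K_eq = L_total / Σ(L_j/K_j).
Σ(L/K) = 329/141 + 353/27.0 + 82.2/6.72 = 2.333 + 13.07 + 12.23 = 27.64 d
K_eq = L_total / Σ(L/K) = 764.2 / 27.64 = 27.65 m/d
q = K_eq · i = 27.65 × 8.8e-4 = 0.02433 m/d (same in every zone)
Zone A: v = q/n = 0.02433/0.31 = 0.07849 m/d → t_A = 329/0.07849 = 4192 d
Zone B: v = q/n = 0.02433/0.34 = 0.07156 m/d → t_B = 353/0.07156 = 4933 d
Zone C: v = q/n = 0.02433/0.39 = 0.06239 m/d → t_C = 82.2/0.06239 = 1318 d
Total t = 4192 + 4933 + 1318 = 10440 d
   = 10440 / 365 = 28.6 yr

28.6 years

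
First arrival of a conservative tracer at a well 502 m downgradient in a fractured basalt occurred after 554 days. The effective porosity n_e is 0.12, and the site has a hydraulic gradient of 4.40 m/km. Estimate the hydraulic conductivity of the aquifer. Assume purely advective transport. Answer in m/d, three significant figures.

v = L / t = 502 / 554 = 0.9061 m/d
K = v · n / i = 0.9061 × 0.12 / 0.0044 = 24.7 m/d

24.7 m/d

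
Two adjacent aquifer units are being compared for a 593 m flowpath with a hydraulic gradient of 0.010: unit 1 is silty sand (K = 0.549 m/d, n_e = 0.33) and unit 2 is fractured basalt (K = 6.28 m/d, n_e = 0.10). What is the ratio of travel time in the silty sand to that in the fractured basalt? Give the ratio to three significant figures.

Unit 1 (silty sand): v = 0.549×0.010/0.33 = 0.01664 m/d, t = 593/0.01664 = 35640 d
Unit 2 (fractured basalt): v = 6.28×0.010/0.10 = 0.6280 m/d, t = 593/0.6280 = 944.3 d
t(silty sand) / t(fractured basalt) = 35640/944.3 = 37.7

37.7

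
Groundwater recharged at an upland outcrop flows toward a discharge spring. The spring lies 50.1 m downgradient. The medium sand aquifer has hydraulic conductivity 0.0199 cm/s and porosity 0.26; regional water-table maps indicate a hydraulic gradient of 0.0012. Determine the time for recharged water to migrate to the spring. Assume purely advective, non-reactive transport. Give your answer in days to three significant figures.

K = 0.0199 cm/s × 864 = 17.19 m/d
Specific discharge q = 17.19 × 0.0012 = 0.02063 m/d
v = Ki/n = 17.19·0.0012/0.26 = 0.07936 m/d
t = L / v = 50.1 / 0.07936 = 631.3 d

631 days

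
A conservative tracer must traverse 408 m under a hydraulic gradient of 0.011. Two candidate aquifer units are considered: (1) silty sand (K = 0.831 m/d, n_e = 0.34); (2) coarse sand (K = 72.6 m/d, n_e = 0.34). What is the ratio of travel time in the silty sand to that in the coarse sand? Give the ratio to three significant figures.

87.4

Unit 1 (silty sand): v = 0.831×0.011/0.34 = 0.02689 m/d, t = 408/0.02689 = 15180 d
Unit 2 (coarse sand): v = 72.6×0.011/0.34 = 2.349 m/d, t = 408/2.349 = 173.7 d
t(silty sand) / t(coarse sand) = 15180/173.7 = 87.4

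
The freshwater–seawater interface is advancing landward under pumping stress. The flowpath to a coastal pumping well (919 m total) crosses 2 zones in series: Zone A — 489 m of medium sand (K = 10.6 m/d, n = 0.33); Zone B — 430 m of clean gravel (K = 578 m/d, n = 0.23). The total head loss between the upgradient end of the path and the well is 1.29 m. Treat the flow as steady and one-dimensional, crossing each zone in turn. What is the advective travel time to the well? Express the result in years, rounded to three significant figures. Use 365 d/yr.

25.9 years

Continuity: the same q passes through each zone, so ΔH = q·Σ(L_j/K_j) — the zones act as resistances in series.
Σ(L/K) = 489/10.6 + 430/578 = 46.13 + 0.7439 = 46.88 d
q = ΔH / Σ(L/K) = 1.29 / 46.88 = 0.02752 m/d (same in every zone)
Zone A: v = q/n = 0.02752/0.33 = 0.08339 m/d → t_A = 489/0.08339 = 5864 d
Zone B: v = q/n = 0.02752/0.23 = 0.1196 m/d → t_B = 430/0.1196 = 3594 d
Total t = 5864 + 3594 = 9458 d
   = 9458 / 365 = 25.9 yr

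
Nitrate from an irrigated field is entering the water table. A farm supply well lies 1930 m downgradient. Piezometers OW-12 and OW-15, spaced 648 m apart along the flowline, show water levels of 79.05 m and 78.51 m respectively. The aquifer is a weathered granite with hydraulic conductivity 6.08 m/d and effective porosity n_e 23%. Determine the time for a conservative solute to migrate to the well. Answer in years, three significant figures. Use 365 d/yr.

240 years

Hydraulic gradient i = (79.05 − 78.51) / 648 = 0.54 / 648 = 8.333e-4
q = Ki = 6.08 × 8.333e-4 = 0.005067 m/d
Seepage velocity v = q / n = 0.005067 / 0.23 = 0.02203 m/d
t = L / v = 1930 / 0.02203 = 87610 d
   = 87610 / 365 = 240 yr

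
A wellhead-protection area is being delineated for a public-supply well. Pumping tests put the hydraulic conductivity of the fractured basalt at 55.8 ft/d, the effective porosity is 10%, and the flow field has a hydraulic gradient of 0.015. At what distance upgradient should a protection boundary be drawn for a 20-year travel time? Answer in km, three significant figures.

K = 55.8 ft/d × 0.3048 = 17.01 m/d
Specific discharge q = 17.01 × 0.015 = 0.2551 m/d
Average linear velocity = 0.2551 / 0.10 = 2.551 m/d
T = 20 yr × 365 = 7300 d
L = v × T = 2.551 × 7300 = 18620 m
   = 18.6 km

18.6 km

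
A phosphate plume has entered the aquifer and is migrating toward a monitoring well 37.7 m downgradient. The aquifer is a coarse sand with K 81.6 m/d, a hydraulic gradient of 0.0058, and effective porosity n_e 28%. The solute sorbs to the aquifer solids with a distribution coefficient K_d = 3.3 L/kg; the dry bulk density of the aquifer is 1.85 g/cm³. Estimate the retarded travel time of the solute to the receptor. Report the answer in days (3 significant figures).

Specific discharge q = 81.6 × 0.0058 = 0.4733 m/d
Average linear velocity = 0.4733 / 0.28 = 1.690 m/d
Retardation R = 1 + ρ_b·K_d/n = 1 + 1.85×3.3/0.28 = 22.80
Contaminant velocity v_c = v/R = 1.690/22.80 = 0.07412 m/d
t = L/v_c = 37.7/0.07412 = 508.6 d

509 days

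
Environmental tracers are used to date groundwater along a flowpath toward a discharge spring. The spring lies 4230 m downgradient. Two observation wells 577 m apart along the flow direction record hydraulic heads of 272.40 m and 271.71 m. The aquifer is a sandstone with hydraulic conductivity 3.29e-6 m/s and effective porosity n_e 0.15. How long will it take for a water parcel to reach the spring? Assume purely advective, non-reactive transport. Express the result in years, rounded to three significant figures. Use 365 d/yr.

5110 years

Hydraulic gradient i = (272.40 − 271.71) / 577 = 0.69 / 577 = 0.001196
K = 3.29e-6 m/s × 86400 s/d = 0.2843 m/d
Specific discharge q = 0.2843 × 0.001196 = 3.399e-4 m/d
v_s = q/n_e = 3.399e-4/0.15 = 0.002266 m/d
t = L / v = 4230 / 0.002266 = 1.867e6 d
   = 1.867e6 / 365 = 5110 yr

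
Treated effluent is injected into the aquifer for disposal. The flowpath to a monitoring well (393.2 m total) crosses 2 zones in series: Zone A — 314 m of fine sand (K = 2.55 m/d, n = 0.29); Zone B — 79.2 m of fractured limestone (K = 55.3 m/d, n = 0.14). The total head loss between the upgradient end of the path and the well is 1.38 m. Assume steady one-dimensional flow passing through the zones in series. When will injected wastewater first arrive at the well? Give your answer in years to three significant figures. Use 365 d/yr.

25.3 years

Steady 1-D flow in series ⇒ the Darcy flux q is identical in every zone and the zone head losses add (resistances L/K in series).
Σ(L/K) = 314/2.55 + 79.2/55.3 = 123.1 + 1.432 = 124.6 d
q = ΔH / Σ(L/K) = 1.38 / 124.6 = 0.01108 m/d (same in every zone)
Zone A: v = q/n = 0.01108/0.29 = 0.03820 m/d → t_A = 314/0.03820 = 8220 d
Zone B: v = q/n = 0.01108/0.14 = 0.07913 m/d → t_B = 79.2/0.07913 = 1001 d
Total t = 8220 + 1001 = 9221 d
   = 9221 / 365 = 25.3 yr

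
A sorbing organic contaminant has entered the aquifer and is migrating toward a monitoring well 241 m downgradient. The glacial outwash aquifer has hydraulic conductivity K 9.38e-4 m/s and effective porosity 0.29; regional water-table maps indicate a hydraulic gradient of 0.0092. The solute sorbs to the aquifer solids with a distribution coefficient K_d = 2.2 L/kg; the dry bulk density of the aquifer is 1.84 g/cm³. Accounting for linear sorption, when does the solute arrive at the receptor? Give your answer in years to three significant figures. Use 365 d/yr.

K = 9.38e-4 m/s × 86400 s/d = 81.04 m/d
Darcy flux q = K·i = 81.04 × 0.0092 = 0.7456 m/d
Seepage velocity v = q / n = 0.7456 / 0.29 = 2.571 m/d
Retardation R = 1 + ρ_b·K_d/n = 1 + 1.84×2.2/0.29 = 14.96
Contaminant velocity v_c = v/R = 2.571/14.96 = 0.1719 m/d
t = L/v_c = 241/0.1719 = 1402 d
   = 1402/365 = 3.84 yr

3.84 years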